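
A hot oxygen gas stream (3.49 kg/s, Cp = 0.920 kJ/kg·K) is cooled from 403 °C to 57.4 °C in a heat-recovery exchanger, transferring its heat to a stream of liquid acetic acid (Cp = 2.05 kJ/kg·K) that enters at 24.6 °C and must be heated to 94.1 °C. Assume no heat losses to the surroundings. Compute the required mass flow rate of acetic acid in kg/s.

ṁ_c = 7.79 kg/s

Heat released by hot stream: Q = 3.49 × 0.920 × (403 − 57.4) = 1109.7 kJ/s
Energy balance on cold side (adiabatic exchanger): Q = ṁ_c·Cp_c·(T_c,out − T_c,in)
ṁ_c = 1109.7 / [2.05 × (94.1 − 24.6)] = 7.7884 kg/s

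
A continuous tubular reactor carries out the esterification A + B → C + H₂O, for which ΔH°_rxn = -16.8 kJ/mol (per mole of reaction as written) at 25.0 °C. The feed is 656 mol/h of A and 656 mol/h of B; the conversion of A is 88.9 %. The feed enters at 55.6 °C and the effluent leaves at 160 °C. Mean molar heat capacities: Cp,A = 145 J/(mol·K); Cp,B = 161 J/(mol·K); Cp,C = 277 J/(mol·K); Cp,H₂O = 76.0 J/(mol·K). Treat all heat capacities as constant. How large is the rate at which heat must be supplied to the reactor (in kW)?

Q_in = 4.13 kW

Extent of reaction ξ = 0.889 × 656 = 583.18 mol/h
Reaction term: ξ·ΔH°_rxn = 583.18 × -16.8 = -9797.5 kJ/h
Sensible, feed 55.6→25 °C: -6142.5 kJ/h
Outlet flows (mol/h): A 72.816, B 72.816, C 583.18, H₂O 583.18
Sensible, products 25→160 °C: 30800 kJ/h
Q = ΔH = 14860 kJ/h = 4.1277 kW
Heat supplied = 4.1277 kW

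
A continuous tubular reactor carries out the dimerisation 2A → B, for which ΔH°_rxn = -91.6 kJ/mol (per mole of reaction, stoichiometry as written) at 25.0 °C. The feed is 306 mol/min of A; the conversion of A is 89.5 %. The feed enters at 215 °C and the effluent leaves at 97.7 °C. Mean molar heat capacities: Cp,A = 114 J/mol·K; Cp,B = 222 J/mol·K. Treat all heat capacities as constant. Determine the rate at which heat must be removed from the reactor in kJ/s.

Q_out = 278 kJ/s

Extent of reaction ξ = 0.895 × 306 / 2 = 136.94 mol/min
Reaction term: ξ·ΔH°_rxn = 136.94 × -91.6 = -12543 kJ/min
Sensible, feed 215→25 °C: -6628 kJ/min
Outlet flows (mol/min): A 32.13, B 136.94
Sensible, products 25→97.7 °C: 2476.3 kJ/min
Q = ΔH = -16695 kJ/min = -278.25 kW
Heat removed = 278.25 kJ/s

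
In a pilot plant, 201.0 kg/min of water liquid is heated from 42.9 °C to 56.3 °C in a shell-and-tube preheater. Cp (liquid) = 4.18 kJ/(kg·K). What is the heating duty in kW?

Q = ṁ·Cp·ΔT = 201.0 × 4.18 × (56.3 − 42.9) = 11258 kJ/min
Converting: 11258 / 60 s = 187.64 kW

Q = 188 kW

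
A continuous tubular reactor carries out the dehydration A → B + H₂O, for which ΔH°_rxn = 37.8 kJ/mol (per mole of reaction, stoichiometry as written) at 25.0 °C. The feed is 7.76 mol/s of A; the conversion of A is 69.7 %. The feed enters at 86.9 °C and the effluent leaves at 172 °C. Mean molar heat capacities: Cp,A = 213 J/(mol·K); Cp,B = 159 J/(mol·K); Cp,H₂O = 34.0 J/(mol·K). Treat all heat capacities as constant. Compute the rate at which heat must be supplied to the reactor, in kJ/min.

Extent of reaction ξ = 0.697 × 7.76 = 5.4087 mol/s
Reaction term: ξ·ΔH°_rxn = 5.4087 × 37.8 = 204.45 kJ/s
Sensible, feed 86.9→25 °C: -102.31 kJ/s
Outlet flows (mol/s): A 2.3513, B 5.4087, H₂O 5.4087
Sensible, products 25→172 °C: 227.07 kJ/s
Q = ΔH = 329.21 kJ/s = 329.21 kW
Heat supplied = 19752 kJ/min

Q_in = 19800 kJ/min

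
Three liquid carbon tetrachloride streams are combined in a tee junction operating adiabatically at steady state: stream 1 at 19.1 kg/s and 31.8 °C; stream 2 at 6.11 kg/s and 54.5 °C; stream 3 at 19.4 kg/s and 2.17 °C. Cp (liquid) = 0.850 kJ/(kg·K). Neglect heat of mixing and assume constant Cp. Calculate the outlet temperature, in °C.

Energy balance with Q = 0: Σ ṁᵢCp,ᵢ(T_out − Tᵢ) = 0
T_out = Σ ṁᵢCp,ᵢTᵢ / Σ ṁᵢCp,ᵢ
      = 835.1 / 37.918 = 22.024 °C

T_out = 22.0 °C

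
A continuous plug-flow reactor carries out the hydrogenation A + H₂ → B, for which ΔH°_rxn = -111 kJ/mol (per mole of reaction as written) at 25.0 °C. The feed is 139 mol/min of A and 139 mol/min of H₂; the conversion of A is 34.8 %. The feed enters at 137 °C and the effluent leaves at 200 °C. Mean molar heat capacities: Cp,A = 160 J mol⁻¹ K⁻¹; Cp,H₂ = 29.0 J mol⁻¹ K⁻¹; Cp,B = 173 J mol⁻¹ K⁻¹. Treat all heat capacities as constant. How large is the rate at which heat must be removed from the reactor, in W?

Extent of reaction ξ = 0.348 × 139 = 48.372 mol/min
Reaction term: ξ·ΔH°_rxn = 48.372 × -111 = -5369.3 kJ/min
Sensible, feed 137→25 °C: -2942.4 kJ/min
Outlet flows (mol/min): A 90.628, H₂ 90.628, B 48.372
Sensible, products 25→200 °C: 4462 kJ/min
Q = ΔH = -3849.7 kJ/min = -64.161 kW
Heat removed = 64161 W

Q_out = 64200 W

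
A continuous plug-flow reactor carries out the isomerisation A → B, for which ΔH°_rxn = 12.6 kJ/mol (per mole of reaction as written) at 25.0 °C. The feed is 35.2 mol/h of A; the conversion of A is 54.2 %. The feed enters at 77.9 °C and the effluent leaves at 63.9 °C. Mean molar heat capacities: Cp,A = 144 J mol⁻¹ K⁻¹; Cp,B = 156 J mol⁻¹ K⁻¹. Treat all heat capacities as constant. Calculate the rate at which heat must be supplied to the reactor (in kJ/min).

Extent of reaction ξ = 0.542 × 35.2 = 19.078 mol/h
Reaction term: ξ·ΔH°_rxn = 19.078 × 12.6 = 240.39 kJ/h
Sensible, feed 77.9→25 °C: -268.14 kJ/h
Outlet flows (mol/h): A 16.122, B 19.078
Sensible, products 25→63.9 °C: 206.08 kJ/h
Q = ΔH = 178.33 kJ/h = 0.049536 kW
Heat supplied = 2.9722 kJ/min

Q_in = 2.97 kJ/min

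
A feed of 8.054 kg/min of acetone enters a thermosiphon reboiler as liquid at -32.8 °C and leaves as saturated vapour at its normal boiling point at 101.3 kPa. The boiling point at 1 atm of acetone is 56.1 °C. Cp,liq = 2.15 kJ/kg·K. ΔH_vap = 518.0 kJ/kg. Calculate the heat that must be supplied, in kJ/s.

liquid -32.8→56.1 °C: 191.13 kJ/kg
vaporisation at 56.1 °C: 518 kJ/kg
Δh = 191.13 + 518 = 709.13 kJ/kg
Q = ṁ·Δh = 8.054 kg/min × 709.13 kJ/kg = 5711.4 kJ/min
|Q| = 95.19 kW

Q = 95.2 kJ/s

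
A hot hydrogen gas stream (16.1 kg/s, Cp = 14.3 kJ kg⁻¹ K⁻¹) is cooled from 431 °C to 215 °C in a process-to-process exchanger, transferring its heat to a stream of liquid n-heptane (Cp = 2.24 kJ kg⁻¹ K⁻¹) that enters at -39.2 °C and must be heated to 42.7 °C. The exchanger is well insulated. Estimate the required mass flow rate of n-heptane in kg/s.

ṁ_c = 271 kg/s

Heat released by hot stream: Q = 16.1 × 14.3 × (431 − 215) = 49730 kJ/s
Energy balance on cold side (adiabatic exchanger): Q = ṁ_c·Cp_c·(T_c,out − T_c,in)
ṁ_c = 49730 / [2.24 × (42.7 − -39.2)] = 271.07 kg/s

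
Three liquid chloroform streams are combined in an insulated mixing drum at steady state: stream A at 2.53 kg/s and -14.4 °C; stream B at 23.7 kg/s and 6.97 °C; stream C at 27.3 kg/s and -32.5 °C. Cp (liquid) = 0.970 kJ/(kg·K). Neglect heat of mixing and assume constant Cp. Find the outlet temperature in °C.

T_out = -14.2 °C

Energy balance with Q = 0: Σ ṁᵢCp,ᵢ(T_out − Tᵢ) = 0
T_out = Σ ṁᵢCp,ᵢTᵢ / Σ ṁᵢCp,ᵢ
      = -735.74 / 51.924 = -14.169 °C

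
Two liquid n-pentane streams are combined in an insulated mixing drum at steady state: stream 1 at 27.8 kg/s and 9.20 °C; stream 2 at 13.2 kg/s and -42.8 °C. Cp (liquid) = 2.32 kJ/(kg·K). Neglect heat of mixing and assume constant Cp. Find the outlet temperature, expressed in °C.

No heat crosses the boundary, so H_out = H_in.
Σ ṁᵢCp,ᵢTᵢ = 27.8×2.32×9.20 + 13.2×2.32×-42.8 = -717.34
Σ ṁᵢCp,ᵢ = 27.8×2.32 + 13.2×2.32 = 95.12
T_out = -717.34 / 95.12 = -7.5415 °C

T_out = -7.54 °C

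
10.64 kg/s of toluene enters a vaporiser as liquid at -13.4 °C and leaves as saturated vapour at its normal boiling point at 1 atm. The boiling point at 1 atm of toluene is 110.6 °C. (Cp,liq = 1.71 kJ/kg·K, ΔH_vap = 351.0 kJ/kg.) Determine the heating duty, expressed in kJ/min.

liquid -13.4→110.6 °C: 212.04 kJ/kg
vaporisation at 110.6 °C: 351 kJ/kg
Δh = 212.04 + 351 = 563.04 kJ/kg
Q = ṁ·Δh = 10.64 kg/s × 563.04 kJ/kg = 5990.7 kJ/s
|Q| = 5990.7 kW = 359440 kJ/min

Q = 359000 kJ/min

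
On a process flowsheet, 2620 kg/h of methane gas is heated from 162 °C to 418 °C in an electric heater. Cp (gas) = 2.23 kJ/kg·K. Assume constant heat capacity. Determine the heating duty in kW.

Q = 415 kW

Q = ṁ·Cp·ΔT = 2620 × 2.23 × (418 − 162) = 1.4957e+06 kJ/h
Converting: 1.4957e+06 / 3600 s = 415.47 kW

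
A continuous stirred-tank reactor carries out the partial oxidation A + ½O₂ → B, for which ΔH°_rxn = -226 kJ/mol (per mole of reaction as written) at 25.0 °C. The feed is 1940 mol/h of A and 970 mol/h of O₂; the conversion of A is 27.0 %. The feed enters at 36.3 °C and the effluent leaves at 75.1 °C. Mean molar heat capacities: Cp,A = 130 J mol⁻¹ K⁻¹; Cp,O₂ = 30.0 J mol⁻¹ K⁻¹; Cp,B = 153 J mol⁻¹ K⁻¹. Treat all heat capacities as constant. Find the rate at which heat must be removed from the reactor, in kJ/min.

Q_out = 1790 kJ/min

Extent of reaction ξ = 0.270 × 1940 = 523.8 mol/h
Reaction term: ξ·ΔH°_rxn = 523.8 × -226 = -118380 kJ/h
Sensible, feed 36.3→25 °C: -3178.7 kJ/h
Outlet flows (mol/h): A 1416.2, O₂ 708.1, B 523.8
Sensible, products 25→75.1 °C: 14303 kJ/h
Q = ΔH = -107250 kJ/h = -29.793 kW
Heat removed = 1787.6 kJ/min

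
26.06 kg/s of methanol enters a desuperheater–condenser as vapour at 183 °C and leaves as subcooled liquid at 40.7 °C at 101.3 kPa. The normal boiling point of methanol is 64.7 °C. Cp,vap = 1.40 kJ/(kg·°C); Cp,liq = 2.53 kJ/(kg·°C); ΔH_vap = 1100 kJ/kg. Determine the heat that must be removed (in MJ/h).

Q_c = 124000 MJ/h

vapour 183→64.7 °C: -165.62 kJ/kg
condensation at 64.7 °C: -1100 kJ/kg
liquid 64.7→40.7 °C: -60.72 kJ/kg
Δh = -165.62 + -1100 + -60.72 = -1326.3 kJ/kg
Q = ṁ·Δh = 26.06 kg/s × -1326.3 kJ/kg = -34564 kJ/s
|Q| = 34564 kW = 124430 MJ/h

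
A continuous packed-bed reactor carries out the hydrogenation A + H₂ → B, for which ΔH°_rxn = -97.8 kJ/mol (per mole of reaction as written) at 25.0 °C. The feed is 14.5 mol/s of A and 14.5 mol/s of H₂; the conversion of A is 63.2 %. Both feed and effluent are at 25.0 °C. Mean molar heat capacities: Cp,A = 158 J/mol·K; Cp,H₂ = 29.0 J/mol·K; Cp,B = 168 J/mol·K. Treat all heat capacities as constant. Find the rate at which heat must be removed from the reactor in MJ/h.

Extent of reaction ξ = 0.632 × 14.5 = 9.164 mol/s
Reaction term: ξ·ΔH°_rxn = 9.164 × -97.8 = -896.24 kJ/s
Q = ΔH = -896.24 kJ/s = -896.24 kW
Heat removed = 3226.5 MJ/h

Q_out = 3230 MJ/h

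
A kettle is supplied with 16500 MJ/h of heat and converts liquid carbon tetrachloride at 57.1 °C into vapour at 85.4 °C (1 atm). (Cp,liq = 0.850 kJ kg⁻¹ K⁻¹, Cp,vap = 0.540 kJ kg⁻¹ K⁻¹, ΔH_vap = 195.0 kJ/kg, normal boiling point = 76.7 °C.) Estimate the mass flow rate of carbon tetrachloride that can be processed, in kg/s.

Δh = 0.850×(76.7−57.1) + 195.0 + 0.540×(85.4−76.7) = 216.36 kJ/kg
Q = 16500 MJ/h = 4583.3 kJ/s = 4583.3 kJ/s
ṁ = Q/Δh = 4583.3 / 216.36 = 21.184 kg/s

ṁ = 21.2 kg/s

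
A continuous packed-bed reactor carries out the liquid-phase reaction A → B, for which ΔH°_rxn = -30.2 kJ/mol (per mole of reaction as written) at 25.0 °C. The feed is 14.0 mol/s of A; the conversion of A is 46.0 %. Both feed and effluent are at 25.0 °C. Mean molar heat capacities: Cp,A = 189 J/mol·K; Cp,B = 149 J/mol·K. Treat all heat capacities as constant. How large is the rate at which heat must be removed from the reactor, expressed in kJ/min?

Extent of reaction ξ = 0.460 × 14.0 = 6.44 mol/s
Reaction term: ξ·ΔH°_rxn = 6.44 × -30.2 = -194.49 kJ/s
Q = ΔH = -194.49 kJ/s = -194.49 kW
Heat removed = 11669 kJ/min

Q_out = 11700 kJ/min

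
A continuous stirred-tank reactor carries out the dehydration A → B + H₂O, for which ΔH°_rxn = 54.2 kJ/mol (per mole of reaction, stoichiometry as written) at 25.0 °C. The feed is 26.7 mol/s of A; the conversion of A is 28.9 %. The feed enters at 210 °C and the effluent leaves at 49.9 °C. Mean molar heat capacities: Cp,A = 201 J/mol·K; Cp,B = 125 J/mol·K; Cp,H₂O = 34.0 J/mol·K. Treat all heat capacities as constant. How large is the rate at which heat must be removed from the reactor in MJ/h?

Extent of reaction ξ = 0.289 × 26.7 = 7.7163 mol/s
Reaction term: ξ·ΔH°_rxn = 7.7163 × 54.2 = 418.22 kJ/s
Sensible, feed 210→25 °C: -992.84 kJ/s
Outlet flows (mol/s): A 18.984, B 7.7163, H₂O 7.7163
Sensible, products 25→49.9 °C: 125.56 kJ/s
Q = ΔH = -449.05 kJ/s = -449.05 kW
Heat removed = 1616.6 MJ/h

Q_out = 1620 MJ/h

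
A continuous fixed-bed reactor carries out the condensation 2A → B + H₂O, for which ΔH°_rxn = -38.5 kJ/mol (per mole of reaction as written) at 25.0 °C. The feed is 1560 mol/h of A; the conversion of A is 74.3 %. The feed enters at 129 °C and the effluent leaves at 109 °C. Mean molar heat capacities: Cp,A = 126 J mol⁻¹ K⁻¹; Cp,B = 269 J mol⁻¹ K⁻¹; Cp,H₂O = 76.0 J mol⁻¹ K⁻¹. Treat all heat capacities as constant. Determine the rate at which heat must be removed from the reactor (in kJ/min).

Extent of reaction ξ = 0.743 × 1560 / 2 = 579.54 mol/h
Reaction term: ξ·ΔH°_rxn = 579.54 × -38.5 = -22312 kJ/h
Sensible, feed 129→25 °C: -20442 kJ/h
Outlet flows (mol/h): A 400.92, B 579.54, H₂O 579.54
Sensible, products 25→109 °C: 21038 kJ/h
Q = ΔH = -21716 kJ/h = -6.0323 kW
Heat removed = 361.94 kJ/min

Q_out = 362 kJ/min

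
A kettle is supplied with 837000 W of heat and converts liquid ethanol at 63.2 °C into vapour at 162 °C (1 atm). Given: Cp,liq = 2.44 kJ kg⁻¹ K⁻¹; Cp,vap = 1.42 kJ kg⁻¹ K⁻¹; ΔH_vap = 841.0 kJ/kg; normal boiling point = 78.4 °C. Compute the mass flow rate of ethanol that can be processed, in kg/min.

Δh = 2.44×(78.4−63.2) + 841.0 + 1.42×(162−78.4) = 996.8 kJ/kg
Q = 837000 W = 837 kJ/s = 50220 kJ/min
ṁ = Q/Δh = 50220 / 996.8 = 50.381 kg/min

ṁ = 50.4 kg/min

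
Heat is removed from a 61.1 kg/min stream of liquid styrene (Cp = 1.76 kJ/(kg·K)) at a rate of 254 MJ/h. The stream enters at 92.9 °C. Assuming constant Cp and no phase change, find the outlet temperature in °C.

Q = 254 MJ/h = 4233.3 kJ/min
ΔT = Q/(ṁ·Cp) = 4233.3/(61.1×1.76) = 39.367 K
T_out = 92.9 − 39.367 = 53.533 °C

T_out = 53.5 °C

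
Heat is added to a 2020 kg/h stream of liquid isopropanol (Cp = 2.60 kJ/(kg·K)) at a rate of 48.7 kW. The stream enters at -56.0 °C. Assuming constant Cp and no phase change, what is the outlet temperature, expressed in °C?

T_out = -22.6 °C

Q = 48.7 kW = 175320 kJ/h
ΔT = Q/(ṁ·Cp) = 175320/(2020×2.60) = 33.382 K
T_out = -56.0 + 33.382 = -22.618 °C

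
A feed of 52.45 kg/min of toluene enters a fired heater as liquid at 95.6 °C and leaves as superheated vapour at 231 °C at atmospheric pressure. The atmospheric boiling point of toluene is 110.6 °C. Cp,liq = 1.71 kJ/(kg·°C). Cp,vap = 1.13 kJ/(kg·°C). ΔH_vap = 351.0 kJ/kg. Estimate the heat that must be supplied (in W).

liquid 95.6→110.6 °C: 25.65 kJ/kg
vaporisation at 110.6 °C: 351 kJ/kg
vapour 110.6→231 °C: 136.05 kJ/kg
Δh = 25.65 + 351 + 136.05 = 512.7 kJ/kg
Q = ṁ·Δh = 52.45 kg/min × 512.7 kJ/kg = 26891 kJ/min
|Q| = 448.19 kW = 448190 W

Q = 448000 W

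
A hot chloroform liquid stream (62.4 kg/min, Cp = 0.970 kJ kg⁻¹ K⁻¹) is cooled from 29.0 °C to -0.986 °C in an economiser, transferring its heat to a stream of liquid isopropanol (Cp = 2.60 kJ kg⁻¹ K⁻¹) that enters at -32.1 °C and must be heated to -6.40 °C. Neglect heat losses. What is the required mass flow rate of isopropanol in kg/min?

Heat released by hot stream: Q = 62.4 × 0.970 × (29.0 − -0.986) = 1815 kJ/min
Energy balance on cold side (adiabatic exchanger): Q = ṁ_c·Cp_c·(T_c,out − T_c,in)
ṁ_c = 1815 / [2.60 × (-6.40 − -32.1)] = 27.162 kg/min

ṁ_c = 27.2 kg/min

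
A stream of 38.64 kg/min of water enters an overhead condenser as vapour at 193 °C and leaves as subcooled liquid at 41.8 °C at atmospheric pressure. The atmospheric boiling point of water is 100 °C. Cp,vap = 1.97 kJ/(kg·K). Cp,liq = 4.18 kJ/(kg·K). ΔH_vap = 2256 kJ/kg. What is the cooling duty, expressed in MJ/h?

Q_c = 6220 MJ/h

vapour 193→100 °C: -183.21 kJ/kg
condensation at 100 °C: -2256 kJ/kg
liquid 100→41.8 °C: -243.28 kJ/kg
Δh = -183.21 + -2256 + -243.28 = -2682.5 kJ/kg
Q = ṁ·Δh = 38.64 kg/min × -2682.5 kJ/kg = -103650 kJ/min
|Q| = 1727.5 kW = 6219.1 MJ/h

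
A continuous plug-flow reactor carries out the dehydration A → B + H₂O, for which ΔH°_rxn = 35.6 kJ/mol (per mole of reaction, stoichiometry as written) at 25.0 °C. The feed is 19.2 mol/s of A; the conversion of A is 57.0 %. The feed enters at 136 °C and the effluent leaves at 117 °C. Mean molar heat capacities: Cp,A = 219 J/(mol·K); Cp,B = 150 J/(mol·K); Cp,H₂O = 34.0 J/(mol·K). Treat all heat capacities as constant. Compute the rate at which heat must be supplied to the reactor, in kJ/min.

Extent of reaction ξ = 0.570 × 19.2 = 10.944 mol/s
Reaction term: ξ·ΔH°_rxn = 10.944 × 35.6 = 389.61 kJ/s
Sensible, feed 136→25 °C: -466.73 kJ/s
Outlet flows (mol/s): A 8.256, B 10.944, H₂O 10.944
Sensible, products 25→117 °C: 351.6 kJ/s
Q = ΔH = 274.48 kJ/s = 274.48 kW
Heat supplied = 16469 kJ/min

Q_in = 16500 kJ/min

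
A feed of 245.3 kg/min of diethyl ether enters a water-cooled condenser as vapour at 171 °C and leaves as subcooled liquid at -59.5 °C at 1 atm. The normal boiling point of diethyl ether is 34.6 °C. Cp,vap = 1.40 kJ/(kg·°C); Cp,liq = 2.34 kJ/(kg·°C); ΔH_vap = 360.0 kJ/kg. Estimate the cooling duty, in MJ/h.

Q_c = 11300 MJ/h

vapour 171→34.6 °C: -190.96 kJ/kg
condensation at 34.6 °C: -360 kJ/kg
liquid 34.6→-59.5 °C: -220.19 kJ/kg
Δh = -190.96 + -360 + -220.19 = -771.15 kJ/kg
Q = ṁ·Δh = 245.3 kg/min × -771.15 kJ/kg = -189160 kJ/min
|Q| = 3152.7 kW = 11350 MJ/h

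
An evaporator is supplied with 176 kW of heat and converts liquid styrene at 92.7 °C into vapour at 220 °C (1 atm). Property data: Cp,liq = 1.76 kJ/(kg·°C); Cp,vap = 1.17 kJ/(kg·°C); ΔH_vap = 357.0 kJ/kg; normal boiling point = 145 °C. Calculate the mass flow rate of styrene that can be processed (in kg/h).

ṁ = 1180 kg/h

Δh = 1.76×(145−92.7) + 357.0 + 1.17×(220−145) = 536.8 kJ/kg
Q = 176 kW = 176 kJ/s = 633600 kJ/h
ṁ = Q/Δh = 633600 / 536.8 = 1180.3 kg/h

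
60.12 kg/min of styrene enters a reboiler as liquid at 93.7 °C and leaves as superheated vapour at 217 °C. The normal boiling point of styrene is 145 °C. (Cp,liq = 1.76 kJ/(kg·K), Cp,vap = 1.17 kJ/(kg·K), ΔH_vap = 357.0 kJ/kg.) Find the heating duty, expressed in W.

Q = 533000 W

liquid 93.7→145 °C: 90.288 kJ/kg
vaporisation at 145 °C: 357 kJ/kg
vapour 145→217 °C: 84.24 kJ/kg
Δh = 90.288 + 357 + 84.24 = 531.53 kJ/kg
Q = ṁ·Δh = 60.12 kg/min × 531.53 kJ/kg = 31955 kJ/min
|Q| = 532.59 kW = 532590 W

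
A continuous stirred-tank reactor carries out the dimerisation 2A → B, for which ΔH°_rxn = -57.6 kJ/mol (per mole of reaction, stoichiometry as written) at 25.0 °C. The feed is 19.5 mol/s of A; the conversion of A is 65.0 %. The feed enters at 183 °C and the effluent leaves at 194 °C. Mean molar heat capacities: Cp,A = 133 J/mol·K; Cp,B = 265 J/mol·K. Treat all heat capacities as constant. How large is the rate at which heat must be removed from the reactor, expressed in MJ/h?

Q_out = 1220 MJ/h

Extent of reaction ξ = 0.650 × 19.5 / 2 = 6.3375 mol/s
Reaction term: ξ·ΔH°_rxn = 6.3375 × -57.6 = -365.04 kJ/s
Sensible, feed 183→25 °C: -409.77 kJ/s
Outlet flows (mol/s): A 6.825, B 6.3375
Sensible, products 25→194 °C: 437.23 kJ/s
Q = ΔH = -337.58 kJ/s = -337.58 kW
Heat removed = 1215.3 MJ/h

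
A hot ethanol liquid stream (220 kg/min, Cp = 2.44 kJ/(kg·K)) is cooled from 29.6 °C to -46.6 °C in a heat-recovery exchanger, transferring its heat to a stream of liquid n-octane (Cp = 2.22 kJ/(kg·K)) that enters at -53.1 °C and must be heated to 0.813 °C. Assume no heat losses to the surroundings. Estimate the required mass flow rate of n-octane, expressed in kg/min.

Heat released by hot stream: Q = 220 × 2.44 × (29.6 − -46.6) = 40904 kJ/min
Energy balance on cold side (adiabatic exchanger): Q = ṁ_c·Cp_c·(T_c,out − T_c,in)
ṁ_c = 40904 / [2.22 × (0.813 − -53.1)] = 341.76 kg/min

ṁ_c = 342 kg/min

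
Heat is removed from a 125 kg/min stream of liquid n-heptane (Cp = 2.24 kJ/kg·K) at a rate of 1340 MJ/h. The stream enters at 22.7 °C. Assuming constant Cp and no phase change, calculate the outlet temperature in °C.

Q = 1340 MJ/h = 22333 kJ/min
ΔT = Q/(ṁ·Cp) = 22333/(125×2.24) = 79.762 K
T_out = 22.7 − 79.762 = -57.062 °C

T_out = -57.1 °C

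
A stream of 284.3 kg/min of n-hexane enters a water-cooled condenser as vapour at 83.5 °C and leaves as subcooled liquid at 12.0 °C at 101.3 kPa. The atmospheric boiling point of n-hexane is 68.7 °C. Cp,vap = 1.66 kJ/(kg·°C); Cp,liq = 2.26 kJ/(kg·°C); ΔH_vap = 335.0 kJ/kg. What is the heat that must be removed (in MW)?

Q_c = 2.31 MW

vapour 83.5→68.7 °C: -24.568 kJ/kg
condensation at 68.7 °C: -335 kJ/kg
liquid 68.7→12.0 °C: -128.14 kJ/kg
Δh = -24.568 + -335 + -128.14 = -487.71 kJ/kg
Q = ṁ·Δh = 284.3 kg/min × -487.71 kJ/kg = -138660 kJ/min
|Q| = 2310.9 kW = 2.3109 MW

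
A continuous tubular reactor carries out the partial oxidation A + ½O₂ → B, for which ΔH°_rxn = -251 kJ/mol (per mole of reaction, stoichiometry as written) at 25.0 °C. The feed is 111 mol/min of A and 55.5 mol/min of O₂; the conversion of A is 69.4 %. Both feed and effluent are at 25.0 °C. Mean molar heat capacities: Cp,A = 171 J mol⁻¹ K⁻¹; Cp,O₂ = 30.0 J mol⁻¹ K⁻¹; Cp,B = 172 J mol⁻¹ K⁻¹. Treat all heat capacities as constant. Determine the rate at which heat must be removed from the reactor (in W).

Extent of reaction ξ = 0.694 × 111 = 77.034 mol/min
Reaction term: ξ·ΔH°_rxn = 77.034 × -251 = -19336 kJ/min
Q = ΔH = -19336 kJ/min = -322.26 kW
Heat removed = 322260 W

Q_out = 322000 W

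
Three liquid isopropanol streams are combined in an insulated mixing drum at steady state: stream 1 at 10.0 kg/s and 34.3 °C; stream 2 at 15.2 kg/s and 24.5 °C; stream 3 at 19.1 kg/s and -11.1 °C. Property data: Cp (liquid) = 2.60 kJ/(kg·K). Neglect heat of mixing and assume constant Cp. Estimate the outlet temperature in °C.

No heat crosses the boundary, so H_out = H_in.
T_out = Σ ṁᵢCp,ᵢTᵢ / Σ ṁᵢCp,ᵢ
      = 1308.8 / 115.18 = 11.363 °C

T_out = 11.4 °C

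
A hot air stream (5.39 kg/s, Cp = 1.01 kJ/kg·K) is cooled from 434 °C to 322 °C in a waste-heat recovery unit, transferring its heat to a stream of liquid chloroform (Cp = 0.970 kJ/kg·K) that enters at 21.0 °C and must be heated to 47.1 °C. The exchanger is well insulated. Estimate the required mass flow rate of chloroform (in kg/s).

Heat released by hot stream: Q = 5.39 × 1.01 × (434 − 322) = 609.72 kJ/s
Energy balance on cold side (adiabatic exchanger): Q = ṁ_c·Cp_c·(T_c,out − T_c,in)
ṁ_c = 609.72 / [0.970 × (47.1 − 21.0)] = 24.083 kg/s

ṁ_c = 24.1 kg/s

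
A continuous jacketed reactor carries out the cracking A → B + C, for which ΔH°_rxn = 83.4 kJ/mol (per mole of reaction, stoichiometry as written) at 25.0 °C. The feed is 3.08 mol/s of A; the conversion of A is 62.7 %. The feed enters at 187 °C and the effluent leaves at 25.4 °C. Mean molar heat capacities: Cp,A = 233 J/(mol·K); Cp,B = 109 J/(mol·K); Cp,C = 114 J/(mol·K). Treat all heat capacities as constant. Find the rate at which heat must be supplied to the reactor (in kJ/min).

Extent of reaction ξ = 0.627 × 3.08 = 1.9312 mol/s
Reaction term: ξ·ΔH°_rxn = 1.9312 × 83.4 = 161.06 kJ/s
Sensible, feed 187→25 °C: -116.26 kJ/s
Outlet flows (mol/s): A 1.1488, B 1.9312, C 1.9312
Sensible, products 25→25.4 °C: 0.27933 kJ/s
Q = ΔH = 45.08 kJ/s = 45.08 kW
Heat supplied = 2704.8 kJ/min

Q_in = 2700 kJ/min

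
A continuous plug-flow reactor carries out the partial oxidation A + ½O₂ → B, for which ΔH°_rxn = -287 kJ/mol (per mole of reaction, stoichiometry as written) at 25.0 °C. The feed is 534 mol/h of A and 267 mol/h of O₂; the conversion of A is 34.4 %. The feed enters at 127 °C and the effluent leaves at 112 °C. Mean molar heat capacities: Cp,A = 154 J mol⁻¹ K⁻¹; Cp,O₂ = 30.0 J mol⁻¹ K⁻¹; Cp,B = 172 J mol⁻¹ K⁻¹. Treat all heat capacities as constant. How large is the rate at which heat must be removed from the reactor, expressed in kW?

Q_out = 15.0 kW

Extent of reaction ξ = 0.344 × 534 = 183.7 mol/h
Reaction term: ξ·ΔH°_rxn = 183.7 × -287 = -52721 kJ/h
Sensible, feed 127→25 °C: -9205.1 kJ/h
Outlet flows (mol/h): A 350.3, O₂ 175.15, B 183.7
Sensible, products 25→112 °C: 7899.3 kJ/h
Q = ΔH = -54026 kJ/h = -15.007 kW
Heat removed = 15.007 kW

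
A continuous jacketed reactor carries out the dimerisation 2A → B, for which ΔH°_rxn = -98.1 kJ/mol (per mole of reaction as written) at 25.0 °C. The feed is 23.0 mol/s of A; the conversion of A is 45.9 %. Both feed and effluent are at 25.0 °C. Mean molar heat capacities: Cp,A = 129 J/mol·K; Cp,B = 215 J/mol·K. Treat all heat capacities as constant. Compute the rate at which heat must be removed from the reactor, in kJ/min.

Q_out = 31100 kJ/min

Extent of reaction ξ = 0.459 × 23.0 / 2 = 5.2785 mol/s
Reaction term: ξ·ΔH°_rxn = 5.2785 × -98.1 = -517.82 kJ/s
Q = ΔH = -517.82 kJ/s = -517.82 kW
Heat removed = 31069 kJ/min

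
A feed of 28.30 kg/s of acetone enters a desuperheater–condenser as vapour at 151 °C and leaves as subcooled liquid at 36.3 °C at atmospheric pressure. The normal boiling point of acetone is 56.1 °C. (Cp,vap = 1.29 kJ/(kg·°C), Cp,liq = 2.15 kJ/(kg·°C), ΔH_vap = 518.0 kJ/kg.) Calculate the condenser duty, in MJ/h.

vapour 151→56.1 °C: -122.42 kJ/kg
condensation at 56.1 °C: -518 kJ/kg
liquid 56.1→36.3 °C: -42.57 kJ/kg
Δh = -122.42 + -518 + -42.57 = -682.99 kJ/kg
Q = ṁ·Δh = 28.30 kg/s × -682.99 kJ/kg = -19329 kJ/s
|Q| = 19329 kW = 69583 MJ/h

Q_c = 69600 MJ/h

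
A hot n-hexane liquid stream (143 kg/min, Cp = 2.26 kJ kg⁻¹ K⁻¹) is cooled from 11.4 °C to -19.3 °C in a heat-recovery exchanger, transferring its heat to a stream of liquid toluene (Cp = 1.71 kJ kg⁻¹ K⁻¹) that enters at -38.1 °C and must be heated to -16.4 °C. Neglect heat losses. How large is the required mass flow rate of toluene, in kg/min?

Heat released by hot stream: Q = 143 × 2.26 × (11.4 − -19.3) = 9921.6 kJ/min
Energy balance on cold side (adiabatic exchanger): Q = ṁ_c·Cp_c·(T_c,out − T_c,in)
ṁ_c = 9921.6 / [1.71 × (-16.4 − -38.1)] = 267.38 kg/min

ṁ_c = 267 kg/min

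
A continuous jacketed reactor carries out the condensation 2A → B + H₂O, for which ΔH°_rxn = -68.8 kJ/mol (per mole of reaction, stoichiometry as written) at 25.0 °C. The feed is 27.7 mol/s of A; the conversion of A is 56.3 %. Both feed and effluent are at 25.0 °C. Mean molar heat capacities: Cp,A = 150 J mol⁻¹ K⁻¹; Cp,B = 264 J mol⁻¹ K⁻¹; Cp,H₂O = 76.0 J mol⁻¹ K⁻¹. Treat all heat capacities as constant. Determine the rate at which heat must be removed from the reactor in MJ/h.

Q_out = 1930 MJ/h

Extent of reaction ξ = 0.563 × 27.7 / 2 = 7.7975 mol/s
Reaction term: ξ·ΔH°_rxn = 7.7975 × -68.8 = -536.47 kJ/s
Q = ΔH = -536.47 kJ/s = -536.47 kW
Heat removed = 1931.3 MJ/h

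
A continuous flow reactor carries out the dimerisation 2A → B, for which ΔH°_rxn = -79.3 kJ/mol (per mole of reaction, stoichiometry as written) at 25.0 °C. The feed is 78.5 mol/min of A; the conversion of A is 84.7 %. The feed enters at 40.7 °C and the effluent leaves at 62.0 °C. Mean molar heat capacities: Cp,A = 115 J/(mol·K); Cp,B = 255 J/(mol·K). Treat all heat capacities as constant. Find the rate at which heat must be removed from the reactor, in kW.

Q_out = 40.2 kW

Extent of reaction ξ = 0.847 × 78.5 / 2 = 33.245 mol/min
Reaction term: ξ·ΔH°_rxn = 33.245 × -79.3 = -2636.3 kJ/min
Sensible, feed 40.7→25 °C: -141.73 kJ/min
Outlet flows (mol/min): A 12.011, B 33.245
Sensible, products 25→62.0 °C: 364.77 kJ/min
Q = ΔH = -2413.3 kJ/min = -40.221 kW
Heat removed = 40.221 kW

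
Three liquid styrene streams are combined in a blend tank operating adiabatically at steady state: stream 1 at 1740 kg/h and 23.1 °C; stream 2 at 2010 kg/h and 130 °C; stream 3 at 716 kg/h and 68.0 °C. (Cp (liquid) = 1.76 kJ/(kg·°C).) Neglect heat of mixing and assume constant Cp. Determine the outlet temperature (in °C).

T_out = 78.4 °C

Adiabatic, steady state ⇒ Σ ṁᵢCp,ᵢ(T_out − Tᵢ) = 0
T_out = Σ ṁᵢCp,ᵢTᵢ / Σ ṁᵢCp,ᵢ
      = 616320 / 7860.2 = 78.411 °C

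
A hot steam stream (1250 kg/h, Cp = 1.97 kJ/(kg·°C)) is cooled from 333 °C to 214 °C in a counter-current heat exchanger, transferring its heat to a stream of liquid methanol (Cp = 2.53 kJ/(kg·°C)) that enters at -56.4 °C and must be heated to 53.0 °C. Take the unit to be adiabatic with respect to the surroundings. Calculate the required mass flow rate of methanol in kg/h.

Heat released by hot stream: Q = 1250 × 1.97 × (333 − 214) = 293040 kJ/h
Energy balance on cold side (adiabatic exchanger): Q = ṁ_c·Cp_c·(T_c,out − T_c,in)
ṁ_c = 293040 / [2.53 × (53.0 − -56.4)] = 1058.7 kg/h

ṁ_c = 1060 kg/h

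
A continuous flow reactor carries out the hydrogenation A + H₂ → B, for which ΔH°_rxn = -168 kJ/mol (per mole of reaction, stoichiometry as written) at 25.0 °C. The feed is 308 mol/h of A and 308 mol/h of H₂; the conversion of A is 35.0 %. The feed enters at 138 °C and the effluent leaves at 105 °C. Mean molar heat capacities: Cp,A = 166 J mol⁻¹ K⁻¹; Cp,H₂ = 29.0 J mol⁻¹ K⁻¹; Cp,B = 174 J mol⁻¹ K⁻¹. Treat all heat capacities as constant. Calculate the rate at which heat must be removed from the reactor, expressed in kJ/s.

Extent of reaction ξ = 0.350 × 308 = 107.8 mol/h
Reaction term: ξ·ΔH°_rxn = 107.8 × -168 = -18110 kJ/h
Sensible, feed 138→25 °C: -6786.8 kJ/h
Outlet flows (mol/h): A 200.2, H₂ 200.2, B 107.8
Sensible, products 25→105 °C: 4623.7 kJ/h
Q = ΔH = -20273 kJ/h = -5.6315 kW
Heat removed = 5.6315 kJ/s

Q_out = 5.63 kJ/s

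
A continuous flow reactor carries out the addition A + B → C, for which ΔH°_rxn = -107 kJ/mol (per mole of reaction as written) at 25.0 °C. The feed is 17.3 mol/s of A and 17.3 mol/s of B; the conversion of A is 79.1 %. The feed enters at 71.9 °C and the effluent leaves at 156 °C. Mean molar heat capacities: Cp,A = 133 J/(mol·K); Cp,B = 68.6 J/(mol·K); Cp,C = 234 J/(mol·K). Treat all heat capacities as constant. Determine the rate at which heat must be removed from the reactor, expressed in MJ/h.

Extent of reaction ξ = 0.791 × 17.3 = 13.684 mol/s
Reaction term: ξ·ΔH°_rxn = 13.684 × -107 = -1464.2 kJ/s
Sensible, feed 71.9→25 °C: -163.57 kJ/s
Outlet flows (mol/s): A 3.6157, B 3.6157, C 13.684
Sensible, products 25→156 °C: 514.97 kJ/s
Q = ΔH = -1112.8 kJ/s = -1112.8 kW
Heat removed = 4006.2 MJ/h

Q_out = 4010 MJ/h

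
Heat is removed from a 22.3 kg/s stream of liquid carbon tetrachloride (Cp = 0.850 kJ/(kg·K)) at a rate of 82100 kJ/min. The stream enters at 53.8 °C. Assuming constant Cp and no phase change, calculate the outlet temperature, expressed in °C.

T_out = -18.4 °C

Q = 82100 kJ/min = 1368.3 kJ/s
ΔT = Q/(ṁ·Cp) = 1368.3/(22.3×0.850) = 72.189 K
T_out = 53.8 − 72.189 = -18.389 °C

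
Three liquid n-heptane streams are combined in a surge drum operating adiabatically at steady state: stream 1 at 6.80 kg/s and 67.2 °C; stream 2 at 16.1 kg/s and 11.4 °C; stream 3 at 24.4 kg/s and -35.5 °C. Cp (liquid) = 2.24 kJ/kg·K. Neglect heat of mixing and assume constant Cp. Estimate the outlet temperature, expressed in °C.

No heat crosses the boundary, so H_out = H_in.
T_out = Σ ṁᵢCp,ᵢTᵢ / Σ ṁᵢCp,ᵢ
      = -505.57 / 105.95 = -4.7717 °C

T_out = -4.77 °C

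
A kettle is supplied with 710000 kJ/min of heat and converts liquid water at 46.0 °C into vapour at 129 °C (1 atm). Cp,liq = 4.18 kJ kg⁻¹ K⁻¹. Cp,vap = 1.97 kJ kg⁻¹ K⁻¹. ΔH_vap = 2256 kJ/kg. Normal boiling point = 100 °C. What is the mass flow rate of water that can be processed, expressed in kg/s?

ṁ = 4.66 kg/s

Δh = 4.18×(100−46.0) + 2256 + 1.97×(129−100) = 2538.8 kJ/kg
Q = 710000 kJ/min = 11833 kJ/s = 11833 kJ/s
ṁ = Q/Δh = 11833 / 2538.8 = 4.6609 kg/s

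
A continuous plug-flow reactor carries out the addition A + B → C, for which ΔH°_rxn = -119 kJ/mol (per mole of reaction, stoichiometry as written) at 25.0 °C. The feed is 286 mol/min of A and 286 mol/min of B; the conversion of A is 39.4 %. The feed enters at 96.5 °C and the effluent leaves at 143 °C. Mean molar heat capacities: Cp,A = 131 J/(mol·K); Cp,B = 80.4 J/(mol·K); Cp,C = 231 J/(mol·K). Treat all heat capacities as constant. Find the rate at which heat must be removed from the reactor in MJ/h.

Extent of reaction ξ = 0.394 × 286 = 112.68 mol/min
Reaction term: ξ·ΔH°_rxn = 112.68 × -119 = -13409 kJ/min
Sensible, feed 96.5→25 °C: -4322.9 kJ/min
Outlet flows (mol/min): A 173.32, B 173.32, C 112.68
Sensible, products 25→143 °C: 7394.9 kJ/min
Q = ΔH = -10337 kJ/min = -172.29 kW
Heat removed = 620.24 MJ/h

Q_out = 620 MJ/h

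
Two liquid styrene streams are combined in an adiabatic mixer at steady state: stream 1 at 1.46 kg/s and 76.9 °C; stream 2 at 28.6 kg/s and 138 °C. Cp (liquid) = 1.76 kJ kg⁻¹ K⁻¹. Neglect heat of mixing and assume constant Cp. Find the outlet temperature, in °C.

T_out = 135 °C

Energy balance with Q = 0: Σ ṁᵢCp,ᵢ(T_out − Tᵢ) = 0
T_out = Σ ṁᵢCp,ᵢTᵢ / Σ ṁᵢCp,ᵢ
      = 7144 / 52.906 = 135.03 °C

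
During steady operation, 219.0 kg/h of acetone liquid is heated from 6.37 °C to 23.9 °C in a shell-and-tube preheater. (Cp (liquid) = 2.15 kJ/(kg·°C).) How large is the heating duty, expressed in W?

Q = ṁ·Cp·ΔT = 219.0 × 2.15 × (23.9 − 6.37) = 8254 kJ/h
Converting: 8254 / 3600 s = 2.2928 kW
Heating duty = 2292.8 W

Q = 2290 W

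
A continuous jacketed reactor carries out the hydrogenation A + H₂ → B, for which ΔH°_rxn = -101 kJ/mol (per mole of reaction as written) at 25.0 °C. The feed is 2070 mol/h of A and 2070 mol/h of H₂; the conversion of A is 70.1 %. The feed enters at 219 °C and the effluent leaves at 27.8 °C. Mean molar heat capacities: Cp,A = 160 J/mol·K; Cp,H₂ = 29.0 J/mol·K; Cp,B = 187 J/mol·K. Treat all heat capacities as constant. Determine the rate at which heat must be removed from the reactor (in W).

Extent of reaction ξ = 0.701 × 2070 = 1451.1 mol/h
Reaction term: ξ·ΔH°_rxn = 1451.1 × -101 = -146560 kJ/h
Sensible, feed 219→25 °C: -75899 kJ/h
Outlet flows (mol/h): A 618.93, H₂ 618.93, B 1451.1
Sensible, products 25→27.8 °C: 1087.3 kJ/h
Q = ΔH = -221370 kJ/h = -61.491 kW
Heat removed = 61491 W

Q_out = 61500 W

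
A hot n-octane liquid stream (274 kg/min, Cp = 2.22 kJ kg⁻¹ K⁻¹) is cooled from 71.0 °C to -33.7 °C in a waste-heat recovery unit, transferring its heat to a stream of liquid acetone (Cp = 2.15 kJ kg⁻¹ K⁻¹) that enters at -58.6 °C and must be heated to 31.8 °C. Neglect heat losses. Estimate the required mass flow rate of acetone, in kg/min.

Heat released by hot stream: Q = 274 × 2.22 × (71.0 − -33.7) = 63687 kJ/min
Energy balance on cold side (adiabatic exchanger): Q = ṁ_c·Cp_c·(T_c,out − T_c,in)
ṁ_c = 63687 / [2.15 × (31.8 − -58.6)] = 327.68 kg/min

ṁ_c = 328 kg/min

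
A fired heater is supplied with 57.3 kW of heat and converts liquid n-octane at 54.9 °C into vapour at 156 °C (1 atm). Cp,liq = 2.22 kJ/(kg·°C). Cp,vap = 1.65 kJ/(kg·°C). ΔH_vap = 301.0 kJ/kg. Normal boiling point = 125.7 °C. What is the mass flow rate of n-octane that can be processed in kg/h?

Δh = 2.22×(125.7−54.9) + 301.0 + 1.65×(156−125.7) = 508.17 kJ/kg
Q = 57.3 kW = 57.3 kJ/s = 206280 kJ/h
ṁ = Q/Δh = 206280 / 508.17 = 405.93 kg/h

ṁ = 406 kg/h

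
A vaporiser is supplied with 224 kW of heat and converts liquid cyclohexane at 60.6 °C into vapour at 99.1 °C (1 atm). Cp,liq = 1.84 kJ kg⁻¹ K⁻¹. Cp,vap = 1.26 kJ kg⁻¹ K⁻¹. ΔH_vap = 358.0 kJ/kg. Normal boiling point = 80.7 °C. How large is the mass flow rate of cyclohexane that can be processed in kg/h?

ṁ = 1930 kg/h

Δh = 1.84×(80.7−60.6) + 358.0 + 1.26×(99.1−80.7) = 418.17 kJ/kg
Q = 224 kW = 224 kJ/s = 806400 kJ/h
ṁ = Q/Δh = 806400 / 418.17 = 1928.4 kg/h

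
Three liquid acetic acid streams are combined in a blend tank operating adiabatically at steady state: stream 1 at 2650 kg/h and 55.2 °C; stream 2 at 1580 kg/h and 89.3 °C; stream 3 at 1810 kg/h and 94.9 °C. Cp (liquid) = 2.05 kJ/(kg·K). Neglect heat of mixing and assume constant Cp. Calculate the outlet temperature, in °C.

Adiabatic, steady state ⇒ Σ ṁᵢCp,ᵢ(T_out − Tᵢ) = 0
Σ ṁᵢCp,ᵢTᵢ = 2650×2.05×55.2 + 1580×2.05×89.3 + 1810×2.05×94.9 = 941240
Σ ṁᵢCp,ᵢ = 2650×2.05 + 1580×2.05 + 1810×2.05 = 12382
T_out = 941240 / 12382 = 76.017 °C

T_out = 76.0 °C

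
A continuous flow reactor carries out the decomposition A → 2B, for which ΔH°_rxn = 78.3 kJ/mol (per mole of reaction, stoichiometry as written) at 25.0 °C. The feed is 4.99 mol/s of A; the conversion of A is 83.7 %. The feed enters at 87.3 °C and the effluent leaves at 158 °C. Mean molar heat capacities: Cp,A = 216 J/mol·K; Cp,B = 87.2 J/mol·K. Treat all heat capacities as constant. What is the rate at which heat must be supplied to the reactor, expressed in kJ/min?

Extent of reaction ξ = 0.837 × 4.99 = 4.1766 mol/s
Reaction term: ξ·ΔH°_rxn = 4.1766 × 78.3 = 327.03 kJ/s
Sensible, feed 87.3→25 °C: -67.149 kJ/s
Outlet flows (mol/s): A 0.81337, B 8.3533
Sensible, products 25→158 °C: 120.24 kJ/s
Q = ΔH = 380.12 kJ/s = 380.12 kW
Heat supplied = 22807 kJ/min

Q_in = 22800 kJ/min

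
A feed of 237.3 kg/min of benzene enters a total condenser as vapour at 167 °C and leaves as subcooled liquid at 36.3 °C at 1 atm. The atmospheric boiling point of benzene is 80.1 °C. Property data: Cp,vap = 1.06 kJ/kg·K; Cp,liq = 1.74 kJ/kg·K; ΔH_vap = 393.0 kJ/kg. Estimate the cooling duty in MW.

Q_c = 2.22 MW

vapour 167→80.1 °C: -92.114 kJ/kg
condensation at 80.1 °C: -393 kJ/kg
liquid 80.1→36.3 °C: -76.212 kJ/kg
Δh = -92.114 + -393 + -76.212 = -561.33 kJ/kg
Q = ṁ·Δh = 237.3 kg/min × -561.33 kJ/kg = -133200 kJ/min
|Q| = 2220 kW = 2.22 MW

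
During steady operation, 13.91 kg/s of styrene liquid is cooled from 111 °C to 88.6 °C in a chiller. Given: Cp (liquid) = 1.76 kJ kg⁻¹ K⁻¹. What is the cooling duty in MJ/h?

Q = ṁ·Cp·ΔT = 13.91 × 1.76 × (88.6 − 111) = -548.39 kJ/s
Cooling duty = 1974.2 MJ/h

Q_c = 1970 MJ/h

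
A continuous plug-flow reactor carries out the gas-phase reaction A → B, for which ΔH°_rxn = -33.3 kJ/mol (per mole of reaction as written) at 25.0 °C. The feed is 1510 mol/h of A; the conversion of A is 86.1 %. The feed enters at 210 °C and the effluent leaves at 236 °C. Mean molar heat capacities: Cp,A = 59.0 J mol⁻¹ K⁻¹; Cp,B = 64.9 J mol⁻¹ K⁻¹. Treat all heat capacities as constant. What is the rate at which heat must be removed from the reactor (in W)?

Extent of reaction ξ = 0.861 × 1510 = 1300.1 mol/h
Reaction term: ξ·ΔH°_rxn = 1300.1 × -33.3 = -43294 kJ/h
Sensible, feed 210→25 °C: -16482 kJ/h
Outlet flows (mol/h): A 209.89, B 1300.1
Sensible, products 25→236 °C: 20416 kJ/h
Q = ΔH = -39359 kJ/h = -10.933 kW
Heat removed = 10933 W

Q_out = 10900 W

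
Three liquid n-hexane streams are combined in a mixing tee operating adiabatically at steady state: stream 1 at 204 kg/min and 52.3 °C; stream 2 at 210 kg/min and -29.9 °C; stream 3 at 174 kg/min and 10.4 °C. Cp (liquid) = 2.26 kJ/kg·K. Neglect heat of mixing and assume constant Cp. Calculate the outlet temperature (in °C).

No heat crosses the boundary, so H_out = H_in.
Σ ṁᵢCp,ᵢTᵢ = 204×2.26×52.3 + 210×2.26×-29.9 + 174×2.26×10.4 = 14012
Σ ṁᵢCp,ᵢ = 204×2.26 + 210×2.26 + 174×2.26 = 1328.9
T_out = 14012 / 1328.9 = 10.544 °C

T_out = 10.5 °C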